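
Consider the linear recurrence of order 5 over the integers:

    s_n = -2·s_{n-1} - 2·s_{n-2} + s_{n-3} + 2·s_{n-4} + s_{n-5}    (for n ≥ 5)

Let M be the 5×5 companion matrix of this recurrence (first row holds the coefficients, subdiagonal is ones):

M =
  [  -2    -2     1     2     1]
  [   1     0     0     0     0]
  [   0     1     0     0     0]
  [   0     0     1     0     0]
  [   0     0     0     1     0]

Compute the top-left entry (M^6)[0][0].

(M^6)[0][0] is the top entry after applying M 6 times to the unit state (1, 0, 0, 0, 0). Equivalently it is h_{10} for the auxiliary sequence (h_n) obeying the same recurrence with h_4 = 1 and h_i = 0 for 0 ≤ i < 4:
h_5 = -2·1 + -2·0 + 1·0 + 2·0 + 1·0 = -2
h_6 = -2·-2 + -2·1 + 1·0 + 2·0 + 1·0 = 2
h_7 = -2·2 + -2·-2 + 1·1 + 2·0 + 1·0 = 1
h_8 = -2·1 + -2·2 + 1·-2 + 2·1 + 1·0 = -6
h_9 = -2·-6 + -2·1 + 1·2 + 2·-2 + 1·1 = 9
h_10 = -2·9 + -2·-6 + 1·1 + 2·2 + 1·-2 = -3

-3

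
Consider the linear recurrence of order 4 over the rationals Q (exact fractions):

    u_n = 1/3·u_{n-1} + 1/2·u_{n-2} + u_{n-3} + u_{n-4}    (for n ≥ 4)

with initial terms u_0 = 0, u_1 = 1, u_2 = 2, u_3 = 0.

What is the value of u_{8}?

u_4 = 1/3·0 + 1/2·2 + 1·1 + 1·0 = 2
u_5 = 1/3·2 + 1/2·0 + 1·2 + 1·1 = 11/3
u_6 = 1/3·11/3 + 1/2·2 + 1·0 + 1·2 = 38/9
u_7 = 1/3·38/9 + 1/2·11/3 + 1·2 + 1·0 = 283/54
u_8 = 1/3·283/54 + 1/2·38/9 + 1·11/3 + 1·2 = 1543/162

1543/162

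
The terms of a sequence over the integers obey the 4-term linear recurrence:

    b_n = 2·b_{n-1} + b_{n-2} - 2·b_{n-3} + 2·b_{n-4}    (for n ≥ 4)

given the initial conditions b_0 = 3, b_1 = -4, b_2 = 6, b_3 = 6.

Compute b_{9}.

1338

b_4 = 2·6 + 1·6 + -2·-4 + 2·3 = 32
b_5 = 2·32 + 1·6 + -2·6 + 2·-4 = 50
b_6 = 2·50 + 1·32 + -2·6 + 2·6 = 132
b_7 = 2·132 + 1·50 + -2·32 + 2·6 = 262
b_8 = 2·262 + 1·132 + -2·50 + 2·32 = 620
b_9 = 2·620 + 1·262 + -2·132 + 2·50 = 1338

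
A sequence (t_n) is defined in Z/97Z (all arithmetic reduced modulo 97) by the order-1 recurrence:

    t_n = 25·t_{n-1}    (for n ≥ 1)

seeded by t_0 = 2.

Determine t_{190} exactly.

79

t_1 = 25·2 = 50
t_2 = 25·50 = 86
t_3 = 25·86 = 16
t_4 = 25·16 = 12
t_5 = 25·12 = 9
t_6 = 25·9 = 31
t_7 = 25·31 = 96
t_8 = 25·96 = 72
t_9 = 25·72 = 54
t_10 = 25·54 = 89
t_11 = 25·89 = 91
t_12 = 25·91 = 44
t_13 = 25·44 = 33
t_14 = 25·33 = 49
t_15 = 25·49 = 61
t_16 = 25·61 = 70
t_17 = 25·70 = 4
t_18 = 25·4 = 3
t_19 = 25·3 = 75
t_20 = 25·75 = 32
t_21 = 25·32 = 24
t_22 = 25·24 = 18
t_23 = 25·18 = 62
t_24 = 25·62 = 95
t_25 = 25·95 = 47
t_26 = 25·47 = 11
t_27 = 25·11 = 81
t_28 = 25·81 = 85
t_29 = 25·85 = 88
t_30 = 25·88 = 66
t_31 = 25·66 = 1
t_32 = 25·1 = 25
t_33 = 25·25 = 43
t_34 = 25·43 = 8
t_35 = 25·8 = 6
t_36 = 25·6 = 53
t_37 = 25·53 = 64
t_38 = 25·64 = 48
t_39 = 25·48 = 36
t_40 = 25·36 = 27
t_41 = 25·27 = 93
t_42 = 25·93 = 94
t_43 = 25·94 = 22
t_44 = 25·22 = 65
t_45 = 25·65 = 73
t_46 = 25·73 = 79
t_47 = 25·79 = 35
t_48 = 25·35 = 2
(t_48) = (2) = (t_0), so the sequence has period 48.
190 ≡ 46 (mod 48), hence t_190 = t_46 = 79.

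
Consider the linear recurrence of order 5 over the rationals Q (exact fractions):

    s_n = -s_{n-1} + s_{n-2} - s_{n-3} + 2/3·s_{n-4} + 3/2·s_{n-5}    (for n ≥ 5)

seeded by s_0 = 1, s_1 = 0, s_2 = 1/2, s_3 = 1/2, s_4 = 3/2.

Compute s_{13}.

-5377/72

s_5 = -1·3/2 + 1·1/2 + -1·1/2 + 2/3·0 + 3/2·1 = 0
s_6 = -1·0 + 1·3/2 + -1·1/2 + 2/3·1/2 + 3/2·0 = 4/3
s_7 = -1·4/3 + 1·0 + -1·3/2 + 2/3·1/2 + 3/2·1/2 = -7/4
s_8 = -1·-7/4 + 1·4/3 + -1·0 + 2/3·3/2 + 3/2·1/2 = 29/6
s_9 = -1·29/6 + 1·-7/4 + -1·4/3 + 2/3·0 + 3/2·3/2 = -17/3
s_10 = -1·-17/3 + 1·29/6 + -1·-7/4 + 2/3·4/3 + 3/2·0 = 473/36
s_11 = -1·473/36 + 1·-17/3 + -1·29/6 + 2/3·-7/4 + 3/2·4/3 = -821/36
s_12 = -1·-821/36 + 1·473/36 + -1·-17/3 + 2/3·29/6 + 3/2·-7/4 = 1013/24
s_13 = -1·1013/24 + 1·-821/36 + -1·473/36 + 2/3·-17/3 + 3/2·29/6 = -5377/72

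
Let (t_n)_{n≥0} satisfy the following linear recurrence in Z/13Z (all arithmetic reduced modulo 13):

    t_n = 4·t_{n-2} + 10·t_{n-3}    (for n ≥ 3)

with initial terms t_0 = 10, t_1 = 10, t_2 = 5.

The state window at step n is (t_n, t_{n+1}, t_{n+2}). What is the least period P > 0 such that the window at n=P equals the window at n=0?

156

n=0: window = (10, 10, 5)
n=1: window = (10, 5, 10)
n=2: window = (5, 10, 3)
n=3: window = (10, 3, 12)
n=4: window = (3, 12, 8)
n=5: window = (12, 8, 0)
n=6: window = (8, 0, 9)
n=7: window = (0, 9, 2)
n=8: window = (9, 2, 10)
n=9: window = (2, 10, 7)
n=10: window = (10, 7, 8)
n=11: window = (7, 8, 11)
n=12: window = (8, 11, 11)
n=13: window = (11, 11, 7)
n=14: window = (11, 7, 11)
n=15: window = (7, 11, 8)
n=16: window = (11, 8, 10)
n=17: window = (8, 10, 12)
n=18: window = (10, 12, 3)
n=19: window = (12, 3, 5)
n=20: window = (3, 5, 2)
n=21: window = (5, 2, 11)
n=22: window = (2, 11, 6)
n=23: window = (11, 6, 12)
n=24: window = (6, 12, 4)
n=25: window = (12, 4, 4)
n=26: window = (4, 4, 6)
n=27: window = (4, 6, 4)
n=28: window = (6, 4, 12)
n=29: window = (4, 12, 11)
n=30: window = (12, 11, 10)
n=31: window = (11, 10, 8)
n=32: window = (10, 8, 7)
n=33: window = (8, 7, 2)
n=34: window = (7, 2, 4)
n=35: window = (2, 4, 0)
n=36: window = (4, 0, 10)
n=37: window = (0, 10, 1)
n=38: window = (10, 1, 1)
n=39: window = (1, 1, 0)
n=40: window = (1, 0, 1)
…
n=154: window = (5, 3, 10)
n=155: window = (3, 10, 10)
n=156: window = (10, 10, 5)
window at n=156 equals window at n=0 → period = 156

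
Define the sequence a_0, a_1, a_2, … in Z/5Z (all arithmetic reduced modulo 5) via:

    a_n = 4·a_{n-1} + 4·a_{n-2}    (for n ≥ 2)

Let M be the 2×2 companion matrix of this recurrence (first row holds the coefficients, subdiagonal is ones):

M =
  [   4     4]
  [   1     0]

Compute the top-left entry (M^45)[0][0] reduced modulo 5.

(M^45)[0][0] is the top entry after applying M 45 times to the unit state (1, 0). Equivalently it is h_{46} for the auxiliary sequence (h_n) obeying the same recurrence with h_1 = 1 and h_i = 0 for 0 ≤ i < 1:
h_2 = 4·1 + 4·0 = 4
h_3 = 4·4 + 4·1 = 0
h_4 = 4·0 + 4·4 = 1
(h_3, h_4) = (0, 1) = (h_0, h_1), so the sequence has period 3.
46 ≡ 1 (mod 3), hence h_46 = h_1 = 1.

1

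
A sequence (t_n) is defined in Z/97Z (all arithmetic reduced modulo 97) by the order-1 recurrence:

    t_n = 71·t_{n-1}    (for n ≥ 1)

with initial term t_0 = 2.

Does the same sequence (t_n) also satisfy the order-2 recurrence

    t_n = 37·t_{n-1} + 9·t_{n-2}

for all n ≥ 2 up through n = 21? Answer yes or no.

no

Terms t_0..t_21: 2, 45, 91, 59, 18, 17, 43, 46, 65, 56, 96, 26, 3, 19, 88, 40, 27, 74, 16, 69, 49, 84
n=2: candidate gives 34, actual t_2 = 91 ✗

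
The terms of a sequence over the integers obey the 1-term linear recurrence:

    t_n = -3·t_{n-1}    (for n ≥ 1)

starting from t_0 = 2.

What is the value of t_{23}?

-188286357654

t_1 = -3·2 = -6
t_2 = -3·-6 = 18
t_3 = -3·18 = -54
t_4 = -3·-54 = 162
t_5 = -3·162 = -486
t_6 = -3·-486 = 1458
t_7 = -3·1458 = -4374
t_8 = -3·-4374 = 13122
t_9 = -3·13122 = -39366
t_10 = -3·-39366 = 118098
t_11 = -3·118098 = -354294
t_12 = -3·-354294 = 1062882
t_13 = -3·1062882 = -3188646
t_14 = -3·-3188646 = 9565938
t_15 = -3·9565938 = -28697814
t_16 = -3·-28697814 = 86093442
t_17 = -3·86093442 = -258280326
t_18 = -3·-258280326 = 774840978
t_19 = -3·774840978 = -2324522934
t_20 = -3·-2324522934 = 6973568802
t_21 = -3·6973568802 = -20920706406
t_22 = -3·-20920706406 = 62762119218
t_23 = -3·62762119218 = -188286357654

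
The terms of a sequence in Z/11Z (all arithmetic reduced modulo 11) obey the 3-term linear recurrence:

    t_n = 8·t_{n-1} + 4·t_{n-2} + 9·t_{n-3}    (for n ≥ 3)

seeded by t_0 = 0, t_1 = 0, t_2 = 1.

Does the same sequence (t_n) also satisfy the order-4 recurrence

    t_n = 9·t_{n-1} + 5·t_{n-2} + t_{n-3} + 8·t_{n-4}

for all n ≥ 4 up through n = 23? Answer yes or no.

Terms t_0..t_23: 0, 0, 1, 8, 2, 2, 8, 2, 0, 3, 9, 7, 9, 5, 7, 3, 9, 4, 7, 10, 1, 1, 3, 4
n=4: candidate gives 0, actual t_4 = 2 ✗

no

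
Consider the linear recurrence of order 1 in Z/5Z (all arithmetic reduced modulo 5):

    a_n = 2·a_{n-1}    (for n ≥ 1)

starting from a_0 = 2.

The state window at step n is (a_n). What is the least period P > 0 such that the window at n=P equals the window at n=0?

4

n=0: window = (2)
n=1: window = (4)
n=2: window = (3)
n=3: window = (1)
n=4: window = (2)
window at n=4 equals window at n=0 → period = 4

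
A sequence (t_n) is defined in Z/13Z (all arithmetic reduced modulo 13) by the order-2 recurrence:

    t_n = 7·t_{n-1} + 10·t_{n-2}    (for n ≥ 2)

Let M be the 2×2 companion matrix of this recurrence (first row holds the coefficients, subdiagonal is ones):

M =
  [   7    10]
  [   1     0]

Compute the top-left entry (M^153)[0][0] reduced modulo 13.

0

(M^153)[0][0] is the top entry after applying M 153 times to the unit state (1, 0). Equivalently it is h_{154} for the auxiliary sequence (h_n) obeying the same recurrence with h_1 = 1 and h_i = 0 for 0 ≤ i < 1:
h_2 = 7·1 + 10·0 = 7
h_3 = 7·7 + 10·1 = 7
h_4 = 7·7 + 10·7 = 2
h_5 = 7·2 + 10·7 = 6
h_6 = 7·6 + 10·2 = 10
h_7 = 7·10 + 10·6 = 0
h_8 = 7·0 + 10·10 = 9
h_9 = 7·9 + 10·0 = 11
h_10 = 7·11 + 10·9 = 11
h_11 = 7·11 + 10·11 = 5
h_12 = 7·5 + 10·11 = 2
h_13 = 7·2 + 10·5 = 12
h_14 = 7·12 + 10·2 = 0
h_15 = 7·0 + 10·12 = 3
h_16 = 7·3 + 10·0 = 8
h_17 = 7·8 + 10·3 = 8
h_18 = 7·8 + 10·8 = 6
h_19 = 7·6 + 10·8 = 5
h_20 = 7·5 + 10·6 = 4
h_21 = 7·4 + 10·5 = 0
h_22 = 7·0 + 10·4 = 1
(h_21, h_22) = (0, 1) = (h_0, h_1), so the sequence has period 21.
154 ≡ 7 (mod 21), hence h_154 = h_7 = 0.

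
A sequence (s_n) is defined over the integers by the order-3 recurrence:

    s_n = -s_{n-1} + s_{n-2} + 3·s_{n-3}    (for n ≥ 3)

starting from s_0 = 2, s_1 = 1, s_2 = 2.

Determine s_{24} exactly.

-8778

s_3 = -1·2 + 1·1 + 3·2 = 5
s_4 = -1·5 + 1·2 + 3·1 = 0
s_5 = -1·0 + 1·5 + 3·2 = 11
s_6 = -1·11 + 1·0 + 3·5 = 4
s_7 = -1·4 + 1·11 + 3·0 = 7
s_8 = -1·7 + 1·4 + 3·11 = 30
s_9 = -1·30 + 1·7 + 3·4 = -11
s_10 = -1·-11 + 1·30 + 3·7 = 62
s_11 = -1·62 + 1·-11 + 3·30 = 17
s_12 = -1·17 + 1·62 + 3·-11 = 12
s_13 = -1·12 + 1·17 + 3·62 = 191
s_14 = -1·191 + 1·12 + 3·17 = -128
s_15 = -1·-128 + 1·191 + 3·12 = 355
s_16 = -1·355 + 1·-128 + 3·191 = 90
s_17 = -1·90 + 1·355 + 3·-128 = -119
s_18 = -1·-119 + 1·90 + 3·355 = 1274
s_19 = -1·1274 + 1·-119 + 3·90 = -1123
s_20 = -1·-1123 + 1·1274 + 3·-119 = 2040
s_21 = -1·2040 + 1·-1123 + 3·1274 = 659
s_22 = -1·659 + 1·2040 + 3·-1123 = -1988
s_23 = -1·-1988 + 1·659 + 3·2040 = 8767
s_24 = -1·8767 + 1·-1988 + 3·659 = -8778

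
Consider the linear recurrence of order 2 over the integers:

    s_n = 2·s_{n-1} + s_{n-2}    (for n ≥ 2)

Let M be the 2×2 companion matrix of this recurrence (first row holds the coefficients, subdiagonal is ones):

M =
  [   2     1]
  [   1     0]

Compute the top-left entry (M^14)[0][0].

195025

(M^14)[0][0] is the top entry after applying M 14 times to the unit state (1, 0). Equivalently it is h_{15} for the auxiliary sequence (h_n) obeying the same recurrence with h_1 = 1 and h_i = 0 for 0 ≤ i < 1:
h_2 = 2·1 + 1·0 = 2
h_3 = 2·2 + 1·1 = 5
h_4 = 2·5 + 1·2 = 12
h_5 = 2·12 + 1·5 = 29
h_6 = 2·29 + 1·12 = 70
h_7 = 2·70 + 1·29 = 169
h_8 = 2·169 + 1·70 = 408
h_9 = 2·408 + 1·169 = 985
h_10 = 2·985 + 1·408 = 2378
h_11 = 2·2378 + 1·985 = 5741
h_12 = 2·5741 + 1·2378 = 13860
h_13 = 2·13860 + 1·5741 = 33461
h_14 = 2·33461 + 1·13860 = 80782
h_15 = 2·80782 + 1·33461 = 195025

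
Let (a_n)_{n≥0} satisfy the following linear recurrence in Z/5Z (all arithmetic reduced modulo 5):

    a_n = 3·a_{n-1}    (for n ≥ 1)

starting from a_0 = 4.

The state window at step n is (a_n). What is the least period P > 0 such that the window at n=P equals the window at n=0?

n=0: window = (4)
n=1: window = (2)
n=2: window = (1)
n=3: window = (3)
n=4: window = (4)
window at n=4 equals window at n=0 → period = 4

4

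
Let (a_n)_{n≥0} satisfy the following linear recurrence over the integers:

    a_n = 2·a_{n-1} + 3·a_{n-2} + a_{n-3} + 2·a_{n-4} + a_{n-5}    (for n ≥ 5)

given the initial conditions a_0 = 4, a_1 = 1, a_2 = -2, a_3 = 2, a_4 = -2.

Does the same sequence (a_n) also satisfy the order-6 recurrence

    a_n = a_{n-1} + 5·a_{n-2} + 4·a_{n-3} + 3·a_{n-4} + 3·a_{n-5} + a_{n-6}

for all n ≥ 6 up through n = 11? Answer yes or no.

yes

Terms a_0..a_11: 4, 1, -2, 2, -2, 6, 5, 28, 75, 249, 767, 2417
n=6: candidate gives 5, actual a_6 = 5 ✓
n=7: candidate gives 28, actual a_7 = 28 ✓
n=8: candidate gives 75, actual a_8 = 75 ✓
n=9: candidate gives 249, actual a_9 = 249 ✓
n=10: candidate gives 767, actual a_10 = 767 ✓
n=11: candidate gives 2417, actual a_11 = 2417 ✓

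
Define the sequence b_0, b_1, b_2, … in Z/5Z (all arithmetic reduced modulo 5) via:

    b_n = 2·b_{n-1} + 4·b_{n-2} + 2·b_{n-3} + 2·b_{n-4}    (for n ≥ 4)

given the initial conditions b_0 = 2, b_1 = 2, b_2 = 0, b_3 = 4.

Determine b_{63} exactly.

b_4 = 2·4 + 4·0 + 2·2 + 2·2 = 1
b_5 = 2·1 + 4·4 + 2·0 + 2·2 = 2
b_6 = 2·2 + 4·1 + 2·4 + 2·0 = 1
b_7 = 2·1 + 4·2 + 2·1 + 2·4 = 0
b_8 = 2·0 + 4·1 + 2·2 + 2·1 = 0
b_9 = 2·0 + 4·0 + 2·1 + 2·2 = 1
b_10 = 2·1 + 4·0 + 2·0 + 2·1 = 4
b_11 = 2·4 + 4·1 + 2·0 + 2·0 = 2
b_12 = 2·2 + 4·4 + 2·1 + 2·0 = 2
b_13 = 2·2 + 4·2 + 2·4 + 2·1 = 2
b_14 = 2·2 + 4·2 + 2·2 + 2·4 = 4
b_15 = 2·4 + 4·2 + 2·2 + 2·2 = 4
b_16 = 2·4 + 4·4 + 2·2 + 2·2 = 2
b_17 = 2·2 + 4·4 + 2·4 + 2·2 = 2
b_18 = 2·2 + 4·2 + 2·4 + 2·4 = 3
b_19 = 2·3 + 4·2 + 2·2 + 2·4 = 1
b_20 = 2·1 + 4·3 + 2·2 + 2·2 = 2
b_21 = 2·2 + 4·1 + 2·3 + 2·2 = 3
b_22 = 2·3 + 4·2 + 2·1 + 2·3 = 2
b_23 = 2·2 + 4·3 + 2·2 + 2·1 = 2
b_24 = 2·2 + 4·2 + 2·3 + 2·2 = 2
b_25 = 2·2 + 4·2 + 2·2 + 2·3 = 2
b_26 = 2·2 + 4·2 + 2·2 + 2·2 = 0
b_27 = 2·0 + 4·2 + 2·2 + 2·2 = 1
b_28 = 2·1 + 4·0 + 2·2 + 2·2 = 0
b_29 = 2·0 + 4·1 + 2·0 + 2·2 = 3
b_30 = 2·3 + 4·0 + 2·1 + 2·0 = 3
b_31 = 2·3 + 4·3 + 2·0 + 2·1 = 0
b_32 = 2·0 + 4·3 + 2·3 + 2·0 = 3
b_33 = 2·3 + 4·0 + 2·3 + 2·3 = 3
b_34 = 2·3 + 4·3 + 2·0 + 2·3 = 4
b_35 = 2·4 + 4·3 + 2·3 + 2·0 = 1
b_36 = 2·1 + 4·4 + 2·3 + 2·3 = 0
b_37 = 2·0 + 4·1 + 2·4 + 2·3 = 3
b_38 = 2·3 + 4·0 + 2·1 + 2·4 = 1
b_39 = 2·1 + 4·3 + 2·0 + 2·1 = 1
b_40 = 2·1 + 4·1 + 2·3 + 2·0 = 2
b_41 = 2·2 + 4·1 + 2·1 + 2·3 = 1
b_42 = 2·1 + 4·2 + 2·1 + 2·1 = 4
b_43 = 2·4 + 4·1 + 2·2 + 2·1 = 3
b_44 = 2·3 + 4·4 + 2·1 + 2·2 = 3
b_45 = 2·3 + 4·3 + 2·4 + 2·1 = 3
b_46 = 2·3 + 4·3 + 2·3 + 2·4 = 2
b_47 = 2·2 + 4·3 + 2·3 + 2·3 = 3
b_48 = 2·3 + 4·2 + 2·3 + 2·3 = 1
b_49 = 2·1 + 4·3 + 2·2 + 2·3 = 4
b_50 = 2·4 + 4·1 + 2·3 + 2·2 = 2
b_51 = 2·2 + 4·4 + 2·1 + 2·3 = 3
b_52 = 2·3 + 4·2 + 2·4 + 2·1 = 4
b_53 = 2·4 + 4·3 + 2·2 + 2·4 = 2
b_54 = 2·2 + 4·4 + 2·3 + 2·2 = 0
b_55 = 2·0 + 4·2 + 2·4 + 2·3 = 2
b_56 = 2·2 + 4·0 + 2·2 + 2·4 = 1
b_57 = 2·1 + 4·2 + 2·0 + 2·2 = 4
b_58 = 2·4 + 4·1 + 2·2 + 2·0 = 1
b_59 = 2·1 + 4·4 + 2·1 + 2·2 = 4
b_60 = 2·4 + 4·1 + 2·4 + 2·1 = 2
b_61 = 2·2 + 4·4 + 2·1 + 2·4 = 0
b_62 = 2·0 + 4·2 + 2·4 + 2·1 = 3
b_63 = 2·3 + 4·0 + 2·2 + 2·4 = 3

3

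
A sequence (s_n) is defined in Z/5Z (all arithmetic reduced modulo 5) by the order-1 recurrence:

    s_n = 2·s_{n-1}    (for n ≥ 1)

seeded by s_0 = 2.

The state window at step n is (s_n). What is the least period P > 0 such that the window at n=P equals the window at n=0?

n=0: window = (2)
n=1: window = (4)
n=2: window = (3)
n=3: window = (1)
n=4: window = (2)
window at n=4 equals window at n=0 → period = 4

4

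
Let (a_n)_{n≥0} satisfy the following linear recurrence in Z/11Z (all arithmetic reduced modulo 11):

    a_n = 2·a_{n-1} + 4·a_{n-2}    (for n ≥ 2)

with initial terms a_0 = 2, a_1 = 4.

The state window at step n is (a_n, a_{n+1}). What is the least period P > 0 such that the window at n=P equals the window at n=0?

10

n=0: window = (2, 4)
n=1: window = (4, 5)
n=2: window = (5, 4)
n=3: window = (4, 6)
n=4: window = (6, 6)
n=5: window = (6, 3)
n=6: window = (3, 8)
n=7: window = (8, 6)
n=8: window = (6, 0)
n=9: window = (0, 2)
n=10: window = (2, 4)
window at n=10 equals window at n=0 → period = 10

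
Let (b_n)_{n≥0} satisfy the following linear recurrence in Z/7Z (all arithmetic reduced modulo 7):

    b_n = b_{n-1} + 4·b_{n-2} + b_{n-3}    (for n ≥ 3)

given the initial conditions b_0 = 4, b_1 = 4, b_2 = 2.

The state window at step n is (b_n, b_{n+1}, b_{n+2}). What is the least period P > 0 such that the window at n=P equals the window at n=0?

19

n=0: window = (4, 4, 2)
n=1: window = (4, 2, 1)
n=2: window = (2, 1, 6)
n=3: window = (1, 6, 5)
n=4: window = (6, 5, 2)
n=5: window = (5, 2, 0)
n=6: window = (2, 0, 6)
n=7: window = (0, 6, 1)
n=8: window = (6, 1, 4)
n=9: window = (1, 4, 0)
n=10: window = (4, 0, 3)
n=11: window = (0, 3, 0)
n=12: window = (3, 0, 5)
n=13: window = (0, 5, 1)
n=14: window = (5, 1, 0)
n=15: window = (1, 0, 2)
n=16: window = (0, 2, 3)
n=17: window = (2, 3, 4)
n=18: window = (3, 4, 4)
n=19: window = (4, 4, 2)
window at n=19 equals window at n=0 → period = 19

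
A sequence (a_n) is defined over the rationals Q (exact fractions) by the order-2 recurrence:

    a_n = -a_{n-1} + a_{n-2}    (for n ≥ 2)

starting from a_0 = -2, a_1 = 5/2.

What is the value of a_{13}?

a_2 = -1·5/2 + 1·-2 = -9/2
a_3 = -1·-9/2 + 1·5/2 = 7
a_4 = -1·7 + 1·-9/2 = -23/2
a_5 = -1·-23/2 + 1·7 = 37/2
a_6 = -1·37/2 + 1·-23/2 = -30
a_7 = -1·-30 + 1·37/2 = 97/2
a_8 = -1·97/2 + 1·-30 = -157/2
a_9 = -1·-157/2 + 1·97/2 = 127
a_10 = -1·127 + 1·-157/2 = -411/2
a_11 = -1·-411/2 + 1·127 = 665/2
a_12 = -1·665/2 + 1·-411/2 = -538
a_13 = -1·-538 + 1·665/2 = 1741/2

1741/2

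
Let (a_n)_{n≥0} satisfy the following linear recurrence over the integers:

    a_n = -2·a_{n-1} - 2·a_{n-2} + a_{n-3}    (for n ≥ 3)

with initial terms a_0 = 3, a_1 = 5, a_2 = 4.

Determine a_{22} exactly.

-172589

a_3 = -2·4 + -2·5 + 1·3 = -15
a_4 = -2·-15 + -2·4 + 1·5 = 27
a_5 = -2·27 + -2·-15 + 1·4 = -20
a_6 = -2·-20 + -2·27 + 1·-15 = -29
a_7 = -2·-29 + -2·-20 + 1·27 = 125
a_8 = -2·125 + -2·-29 + 1·-20 = -212
a_9 = -2·-212 + -2·125 + 1·-29 = 145
a_10 = -2·145 + -2·-212 + 1·125 = 259
a_11 = -2·259 + -2·145 + 1·-212 = -1020
a_12 = -2·-1020 + -2·259 + 1·145 = 1667
a_13 = -2·1667 + -2·-1020 + 1·259 = -1035
a_14 = -2·-1035 + -2·1667 + 1·-1020 = -2284
a_15 = -2·-2284 + -2·-1035 + 1·1667 = 8305
a_16 = -2·8305 + -2·-2284 + 1·-1035 = -13077
a_17 = -2·-13077 + -2·8305 + 1·-2284 = 7260
a_18 = -2·7260 + -2·-13077 + 1·8305 = 19939
a_19 = -2·19939 + -2·7260 + 1·-13077 = -67475
a_20 = -2·-67475 + -2·19939 + 1·7260 = 102332
a_21 = -2·102332 + -2·-67475 + 1·19939 = -49775
a_22 = -2·-49775 + -2·102332 + 1·-67475 = -172589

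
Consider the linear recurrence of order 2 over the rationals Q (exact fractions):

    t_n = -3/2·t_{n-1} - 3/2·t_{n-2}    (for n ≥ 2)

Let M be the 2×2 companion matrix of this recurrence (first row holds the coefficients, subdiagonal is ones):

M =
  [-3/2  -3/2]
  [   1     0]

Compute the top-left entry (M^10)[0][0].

(M^10)[0][0] is the top entry after applying M 10 times to the unit state (1, 0). Equivalently it is h_{11} for the auxiliary sequence (h_n) obeying the same recurrence with h_1 = 1 and h_i = 0 for 0 ≤ i < 1:
h_2 = -3/2·1 + -3/2·0 = -3/2
h_3 = -3/2·-3/2 + -3/2·1 = 3/4
h_4 = -3/2·3/4 + -3/2·-3/2 = 9/8
h_5 = -3/2·9/8 + -3/2·3/4 = -45/16
h_6 = -3/2·-45/16 + -3/2·9/8 = 81/32
h_7 = -3/2·81/32 + -3/2·-45/16 = 27/64
h_8 = -3/2·27/64 + -3/2·81/32 = -567/128
h_9 = -3/2·-567/128 + -3/2·27/64 = 1539/256
h_10 = -3/2·1539/256 + -3/2·-567/128 = -1215/512
h_11 = -3/2·-1215/512 + -3/2·1539/256 = -5589/1024

-5589/1024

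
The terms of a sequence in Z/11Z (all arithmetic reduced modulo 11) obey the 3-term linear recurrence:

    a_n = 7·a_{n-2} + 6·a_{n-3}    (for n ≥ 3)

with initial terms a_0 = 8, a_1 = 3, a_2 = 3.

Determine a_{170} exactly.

8

a_3 = 0·3 + 7·3 + 6·8 = 3
a_4 = 0·3 + 7·3 + 6·3 = 6
a_5 = 0·6 + 7·3 + 6·3 = 6
a_6 = 0·6 + 7·6 + 6·3 = 5
a_7 = 0·5 + 7·6 + 6·6 = 1
a_8 = 0·1 + 7·5 + 6·6 = 5
a_9 = 0·5 + 7·1 + 6·5 = 4
a_10 = 0·4 + 7·5 + 6·1 = 8
a_11 = 0·8 + 7·4 + 6·5 = 3
a_12 = 0·3 + 7·8 + 6·4 = 3
(a_10, a_11, a_12) = (8, 3, 3) = (a_0, a_1, a_2), so the sequence has period 10.
170 ≡ 0 (mod 10), hence a_170 = a_0 = 8.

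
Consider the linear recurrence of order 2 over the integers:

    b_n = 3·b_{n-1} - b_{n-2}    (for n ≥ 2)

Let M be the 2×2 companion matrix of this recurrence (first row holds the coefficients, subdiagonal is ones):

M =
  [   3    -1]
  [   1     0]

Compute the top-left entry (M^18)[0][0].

39088169

(M^18)[0][0] is the top entry after applying M 18 times to the unit state (1, 0). Equivalently it is h_{19} for the auxiliary sequence (h_n) obeying the same recurrence with h_1 = 1 and h_i = 0 for 0 ≤ i < 1:
h_2 = 3·1 + -1·0 = 3
h_3 = 3·3 + -1·1 = 8
h_4 = 3·8 + -1·3 = 21
h_5 = 3·21 + -1·8 = 55
h_6 = 3·55 + -1·21 = 144
h_7 = 3·144 + -1·55 = 377
h_8 = 3·377 + -1·144 = 987
h_9 = 3·987 + -1·377 = 2584
h_10 = 3·2584 + -1·987 = 6765
h_11 = 3·6765 + -1·2584 = 17711
h_12 = 3·17711 + -1·6765 = 46368
h_13 = 3·46368 + -1·17711 = 121393
h_14 = 3·121393 + -1·46368 = 317811
h_15 = 3·317811 + -1·121393 = 832040
h_16 = 3·832040 + -1·317811 = 2178309
h_17 = 3·2178309 + -1·832040 = 5702887
h_18 = 3·5702887 + -1·2178309 = 14930352
h_19 = 3·14930352 + -1·5702887 = 39088169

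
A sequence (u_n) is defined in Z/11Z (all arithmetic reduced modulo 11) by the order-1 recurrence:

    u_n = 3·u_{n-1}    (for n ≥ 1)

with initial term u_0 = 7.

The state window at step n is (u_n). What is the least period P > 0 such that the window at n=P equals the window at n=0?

n=0: window = (7)
n=1: window = (10)
n=2: window = (8)
n=3: window = (2)
n=4: window = (6)
n=5: window = (7)
window at n=5 equals window at n=0 → period = 5

5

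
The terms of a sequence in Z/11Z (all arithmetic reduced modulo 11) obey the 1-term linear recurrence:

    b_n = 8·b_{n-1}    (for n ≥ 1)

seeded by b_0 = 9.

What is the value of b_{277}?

b_1 = 8·9 = 6
b_2 = 8·6 = 4
b_3 = 8·4 = 10
b_4 = 8·10 = 3
b_5 = 8·3 = 2
b_6 = 8·2 = 5
b_7 = 8·5 = 7
b_8 = 8·7 = 1
b_9 = 8·1 = 8
b_10 = 8·8 = 9
(b_10) = (9) = (b_0), so the sequence has period 10.
277 ≡ 7 (mod 10), hence b_277 = b_7 = 7.

7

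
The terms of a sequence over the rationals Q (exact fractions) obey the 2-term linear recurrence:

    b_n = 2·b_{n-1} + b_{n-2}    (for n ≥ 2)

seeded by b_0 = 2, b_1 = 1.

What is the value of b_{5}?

53

b_2 = 2·1 + 1·2 = 4
b_3 = 2·4 + 1·1 = 9
b_4 = 2·9 + 1·4 = 22
b_5 = 2·22 + 1·9 = 53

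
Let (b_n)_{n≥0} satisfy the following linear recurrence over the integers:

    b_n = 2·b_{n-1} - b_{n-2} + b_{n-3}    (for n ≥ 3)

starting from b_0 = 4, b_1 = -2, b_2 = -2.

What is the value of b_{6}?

6

b_3 = 2·-2 + -1·-2 + 1·4 = 2
b_4 = 2·2 + -1·-2 + 1·-2 = 4
b_5 = 2·4 + -1·2 + 1·-2 = 4
b_6 = 2·4 + -1·4 + 1·2 = 6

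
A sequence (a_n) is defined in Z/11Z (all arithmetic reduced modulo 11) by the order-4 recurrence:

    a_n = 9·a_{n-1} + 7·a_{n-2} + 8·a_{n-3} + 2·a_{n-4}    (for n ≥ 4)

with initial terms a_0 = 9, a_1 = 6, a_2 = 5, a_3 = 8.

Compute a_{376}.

10

a_4 = 9·8 + 7·5 + 8·6 + 2·9 = 8
a_5 = 9·8 + 7·8 + 8·5 + 2·6 = 4
a_6 = 9·4 + 7·8 + 8·8 + 2·5 = 1
a_7 = 9·1 + 7·4 + 8·8 + 2·8 = 7
a_8 = 9·7 + 7·1 + 8·4 + 2·8 = 8
a_9 = 9·8 + 7·7 + 8·1 + 2·4 = 5
a_10 = 9·5 + 7·8 + 8·7 + 2·1 = 5
a_11 = 9·5 + 7·5 + 8·8 + 2·7 = 4
a_12 = 9·4 + 7·5 + 8·5 + 2·8 = 6
a_13 = 9·6 + 7·4 + 8·5 + 2·5 = 0
a_14 = 9·0 + 7·6 + 8·4 + 2·5 = 7
a_15 = 9·7 + 7·0 + 8·6 + 2·4 = 9
a_16 = 9·9 + 7·7 + 8·0 + 2·6 = 10
a_17 = 9·10 + 7·9 + 8·7 + 2·0 = 0
a_18 = 9·0 + 7·10 + 8·9 + 2·7 = 2
a_19 = 9·2 + 7·0 + 8·10 + 2·9 = 6
a_20 = 9·6 + 7·2 + 8·0 + 2·10 = 0
a_21 = 9·0 + 7·6 + 8·2 + 2·0 = 3
a_22 = 9·3 + 7·0 + 8·6 + 2·2 = 2
a_23 = 9·2 + 7·3 + 8·0 + 2·6 = 7
a_24 = 9·7 + 7·2 + 8·3 + 2·0 = 2
a_25 = 9·2 + 7·7 + 8·2 + 2·3 = 1
a_26 = 9·1 + 7·2 + 8·7 + 2·2 = 6
a_27 = 9·6 + 7·1 + 8·2 + 2·7 = 3
a_28 = 9·3 + 7·6 + 8·1 + 2·2 = 4
a_29 = 9·4 + 7·3 + 8·6 + 2·1 = 8
a_30 = 9·8 + 7·4 + 8·3 + 2·6 = 4
a_31 = 9·4 + 7·8 + 8·4 + 2·3 = 9
a_32 = 9·9 + 7·4 + 8·8 + 2·4 = 5
a_33 = 9·5 + 7·9 + 8·4 + 2·8 = 2
a_34 = 9·2 + 7·5 + 8·9 + 2·4 = 1
a_35 = 9·1 + 7·2 + 8·5 + 2·9 = 4
a_36 = 9·4 + 7·1 + 8·2 + 2·5 = 3
a_37 = 9·3 + 7·4 + 8·1 + 2·2 = 1
a_38 = 9·1 + 7·3 + 8·4 + 2·1 = 9
a_39 = 9·9 + 7·1 + 8·3 + 2·4 = 10
a_40 = 9·10 + 7·9 + 8·1 + 2·3 = 2
a_41 = 9·2 + 7·10 + 8·9 + 2·1 = 8
a_42 = 9·8 + 7·2 + 8·10 + 2·9 = 8
a_43 = 9·8 + 7·8 + 8·2 + 2·10 = 10
a_44 = 9·10 + 7·8 + 8·8 + 2·2 = 5
a_45 = 9·5 + 7·10 + 8·8 + 2·8 = 8
a_46 = 9·8 + 7·5 + 8·10 + 2·8 = 5
a_47 = 9·5 + 7·8 + 8·5 + 2·10 = 7
a_48 = 9·7 + 7·5 + 8·8 + 2·5 = 7
a_49 = 9·7 + 7·7 + 8·5 + 2·8 = 3
a_50 = 9·3 + 7·7 + 8·7 + 2·5 = 10
a_51 = 9·10 + 7·3 + 8·7 + 2·7 = 5
a_52 = 9·5 + 7·10 + 8·3 + 2·7 = 10
a_53 = 9·10 + 7·5 + 8·10 + 2·3 = 2
a_54 = 9·2 + 7·10 + 8·5 + 2·10 = 5
a_55 = 9·5 + 7·2 + 8·10 + 2·5 = 6
a_56 = 9·6 + 7·5 + 8·2 + 2·10 = 4
a_57 = 9·4 + 7·6 + 8·5 + 2·2 = 1
a_58 = 9·1 + 7·4 + 8·6 + 2·5 = 7
a_59 = 9·7 + 7·1 + 8·4 + 2·6 = 4
a_60 = 9·4 + 7·7 + 8·1 + 2·4 = 2
a_61 = 9·2 + 7·4 + 8·7 + 2·1 = 5
a_62 = 9·5 + 7·2 + 8·4 + 2·7 = 6
a_63 = 9·6 + 7·5 + 8·2 + 2·4 = 3
a_64 = 9·3 + 7·6 + 8·5 + 2·2 = 3
a_65 = 9·3 + 7·3 + 8·6 + 2·5 = 7
a_66 = 9·7 + 7·3 + 8·3 + 2·6 = 10
a_67 = 9·10 + 7·7 + 8·3 + 2·3 = 4
a_68 = 9·4 + 7·10 + 8·7 + 2·3 = 3
a_69 = 9·3 + 7·4 + 8·10 + 2·7 = 6
a_70 = 9·6 + 7·3 + 8·4 + 2·10 = 6
a_71 = 9·6 + 7·6 + 8·3 + 2·4 = 7
a_72 = 9·7 + 7·6 + 8·6 + 2·3 = 5
a_73 = 9·5 + 7·7 + 8·6 + 2·6 = 0
a_74 = 9·0 + 7·5 + 8·7 + 2·6 = 4
a_75 = 9·4 + 7·0 + 8·5 + 2·7 = 2
a_76 = 9·2 + 7·4 + 8·0 + 2·5 = 1
a_77 = 9·1 + 7·2 + 8·4 + 2·0 = 0
a_78 = 9·0 + 7·1 + 8·2 + 2·4 = 9
a_79 = 9·9 + 7·0 + 8·1 + 2·2 = 5
a_80 = 9·5 + 7·9 + 8·0 + 2·1 = 0
a_81 = 9·0 + 7·5 + 8·9 + 2·0 = 8
a_82 = 9·8 + 7·0 + 8·5 + 2·9 = 9
a_83 = 9·9 + 7·8 + 8·0 + 2·5 = 4
a_84 = 9·4 + 7·9 + 8·8 + 2·0 = 9
a_85 = 9·9 + 7·4 + 8·9 + 2·8 = 10
a_86 = 9·10 + 7·9 + 8·4 + 2·9 = 5
a_87 = 9·5 + 7·10 + 8·9 + 2·4 = 8
a_88 = 9·8 + 7·5 + 8·10 + 2·9 = 7
a_89 = 9·7 + 7·8 + 8·5 + 2·10 = 3
a_90 = 9·3 + 7·7 + 8·8 + 2·5 = 7
a_91 = 9·7 + 7·3 + 8·7 + 2·8 = 2
a_92 = 9·2 + 7·7 + 8·3 + 2·7 = 6
a_93 = 9·6 + 7·2 + 8·7 + 2·3 = 9
a_94 = 9·9 + 7·6 + 8·2 + 2·7 = 10
a_95 = 9·10 + 7·9 + 8·6 + 2·2 = 7
a_96 = 9·7 + 7·10 + 8·9 + 2·6 = 8
a_97 = 9·8 + 7·7 + 8·10 + 2·9 = 10
a_98 = 9·10 + 7·8 + 8·7 + 2·10 = 2
a_99 = 9·2 + 7·10 + 8·8 + 2·7 = 1
a_100 = 9·1 + 7·2 + 8·10 + 2·8 = 9
a_101 = 9·9 + 7·1 + 8·2 + 2·10 = 3
a_102 = 9·3 + 7·9 + 8·1 + 2·2 = 3
a_103 = 9·3 + 7·3 + 8·9 + 2·1 = 1
a_104 = 9·1 + 7·3 + 8·3 + 2·9 = 6
a_105 = 9·6 + 7·1 + 8·3 + 2·3 = 3
a_106 = 9·3 + 7·6 + 8·1 + 2·3 = 6
a_107 = 9·6 + 7·3 + 8·6 + 2·1 = 4
a_108 = 9·4 + 7·6 + 8·3 + 2·6 = 4
a_109 = 9·4 + 7·4 + 8·6 + 2·3 = 8
a_110 = 9·8 + 7·4 + 8·4 + 2·6 = 1
a_111 = 9·1 + 7·8 + 8·4 + 2·4 = 6
a_112 = 9·6 + 7·1 + 8·8 + 2·4 = 1
a_113 = 9·1 + 7·6 + 8·1 + 2·8 = 9
a_114 = 9·9 + 7·1 + 8·6 + 2·1 = 6
a_115 = 9·6 + 7·9 + 8·1 + 2·6 = 5
a_116 = 9·5 + 7·6 + 8·9 + 2·1 = 7
a_117 = 9·7 + 7·5 + 8·6 + 2·9 = 10
a_118 = 9·10 + 7·7 + 8·5 + 2·6 = 4
a_119 = 9·4 + 7·10 + 8·7 + 2·5 = 7
a_120 = 9·7 + 7·4 + 8·10 + 2·7 = 9
a_121 = 9·9 + 7·7 + 8·4 + 2·10 = 6
a_122 = 9·6 + 7·9 + 8·7 + 2·4 = 5
a_123 = 9·5 + 7·6 + 8·9 + 2·7 = 8
(a_120, a_121, a_122, a_123) = (9, 6, 5, 8) = (a_0, a_1, a_2, a_3), so the sequence has period 120.
376 ≡ 16 (mod 120), hence a_376 = a_16 = 10.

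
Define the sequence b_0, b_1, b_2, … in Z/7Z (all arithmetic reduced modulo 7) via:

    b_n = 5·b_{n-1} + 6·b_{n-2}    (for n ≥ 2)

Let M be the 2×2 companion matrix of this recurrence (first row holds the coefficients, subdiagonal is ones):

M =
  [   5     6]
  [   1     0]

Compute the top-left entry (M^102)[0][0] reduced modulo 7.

(M^102)[0][0] is the top entry after applying M 102 times to the unit state (1, 0). Equivalently it is h_{103} for the auxiliary sequence (h_n) obeying the same recurrence with h_1 = 1 and h_i = 0 for 0 ≤ i < 1:
h_2 = 5·1 + 6·0 = 5
h_3 = 5·5 + 6·1 = 3
h_4 = 5·3 + 6·5 = 3
h_5 = 5·3 + 6·3 = 5
h_6 = 5·5 + 6·3 = 1
h_7 = 5·1 + 6·5 = 0
h_8 = 5·0 + 6·1 = 6
h_9 = 5·6 + 6·0 = 2
h_10 = 5·2 + 6·6 = 4
h_11 = 5·4 + 6·2 = 4
h_12 = 5·4 + 6·4 = 2
h_13 = 5·2 + 6·4 = 6
h_14 = 5·6 + 6·2 = 0
h_15 = 5·0 + 6·6 = 1
(h_14, h_15) = (0, 1) = (h_0, h_1), so the sequence has period 14.
103 ≡ 5 (mod 14), hence h_103 = h_5 = 5.

5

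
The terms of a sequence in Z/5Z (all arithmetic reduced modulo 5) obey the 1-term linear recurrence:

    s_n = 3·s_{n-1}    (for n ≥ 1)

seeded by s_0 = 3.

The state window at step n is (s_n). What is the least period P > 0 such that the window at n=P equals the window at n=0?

n=0: window = (3)
n=1: window = (4)
n=2: window = (2)
n=3: window = (1)
n=4: window = (3)
window at n=4 equals window at n=0 → period = 4

4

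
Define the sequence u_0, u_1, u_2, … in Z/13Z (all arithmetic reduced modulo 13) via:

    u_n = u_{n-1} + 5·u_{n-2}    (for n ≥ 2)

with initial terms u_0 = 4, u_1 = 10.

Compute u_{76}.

u_2 = 1·10 + 5·4 = 4
u_3 = 1·4 + 5·10 = 2
u_4 = 1·2 + 5·4 = 9
u_5 = 1·9 + 5·2 = 6
u_6 = 1·6 + 5·9 = 12
u_7 = 1·12 + 5·6 = 3
u_8 = 1·3 + 5·12 = 11
u_9 = 1·11 + 5·3 = 0
u_10 = 1·0 + 5·11 = 3
u_11 = 1·3 + 5·0 = 3
u_12 = 1·3 + 5·3 = 5
u_13 = 1·5 + 5·3 = 7
u_14 = 1·7 + 5·5 = 6
u_15 = 1·6 + 5·7 = 2
u_16 = 1·2 + 5·6 = 6
u_17 = 1·6 + 5·2 = 3
u_18 = 1·3 + 5·6 = 7
u_19 = 1·7 + 5·3 = 9
u_20 = 1·9 + 5·7 = 5
u_21 = 1·5 + 5·9 = 11
u_22 = 1·11 + 5·5 = 10
u_23 = 1·10 + 5·11 = 0
u_24 = 1·0 + 5·10 = 11
u_25 = 1·11 + 5·0 = 11
u_26 = 1·11 + 5·11 = 1
u_27 = 1·1 + 5·11 = 4
u_28 = 1·4 + 5·1 = 9
u_29 = 1·9 + 5·4 = 3
u_30 = 1·3 + 5·9 = 9
u_31 = 1·9 + 5·3 = 11
u_32 = 1·11 + 5·9 = 4
u_33 = 1·4 + 5·11 = 7
u_34 = 1·7 + 5·4 = 1
u_35 = 1·1 + 5·7 = 10
u_36 = 1·10 + 5·1 = 2
u_37 = 1·2 + 5·10 = 0
u_38 = 1·0 + 5·2 = 10
u_39 = 1·10 + 5·0 = 10
u_40 = 1·10 + 5·10 = 8
u_41 = 1·8 + 5·10 = 6
u_42 = 1·6 + 5·8 = 7
u_43 = 1·7 + 5·6 = 11
u_44 = 1·11 + 5·7 = 7
u_45 = 1·7 + 5·11 = 10
u_46 = 1·10 + 5·7 = 6
u_47 = 1·6 + 5·10 = 4
u_48 = 1·4 + 5·6 = 8
u_49 = 1·8 + 5·4 = 2
u_50 = 1·2 + 5·8 = 3
u_51 = 1·3 + 5·2 = 0
u_52 = 1·0 + 5·3 = 2
u_53 = 1·2 + 5·0 = 2
u_54 = 1·2 + 5·2 = 12
u_55 = 1·12 + 5·2 = 9
u_56 = 1·9 + 5·12 = 4
u_57 = 1·4 + 5·9 = 10
u_58 = 1·10 + 5·4 = 4
u_59 = 1·4 + 5·10 = 2
u_60 = 1·2 + 5·4 = 9
u_61 = 1·9 + 5·2 = 6
u_62 = 1·6 + 5·9 = 12
u_63 = 1·12 + 5·6 = 3
u_64 = 1·3 + 5·12 = 11
u_65 = 1·11 + 5·3 = 0
u_66 = 1·0 + 5·11 = 3
u_67 = 1·3 + 5·0 = 3
u_68 = 1·3 + 5·3 = 5
u_69 = 1·5 + 5·3 = 7
u_70 = 1·7 + 5·5 = 6
u_71 = 1·6 + 5·7 = 2
u_72 = 1·2 + 5·6 = 6
u_73 = 1·6 + 5·2 = 3
u_74 = 1·3 + 5·6 = 7
u_75 = 1·7 + 5·3 = 9
u_76 = 1·9 + 5·7 = 5

5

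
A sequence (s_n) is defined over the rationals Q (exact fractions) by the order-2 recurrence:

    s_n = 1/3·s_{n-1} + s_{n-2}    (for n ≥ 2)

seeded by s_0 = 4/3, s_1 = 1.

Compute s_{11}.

381965/59049

s_2 = 1/3·1 + 1·4/3 = 5/3
s_3 = 1/3·5/3 + 1·1 = 14/9
s_4 = 1/3·14/9 + 1·5/3 = 59/27
s_5 = 1/3·59/27 + 1·14/9 = 185/81
s_6 = 1/3·185/81 + 1·59/27 = 716/243
s_7 = 1/3·716/243 + 1·185/81 = 2381/729
s_8 = 1/3·2381/729 + 1·716/243 = 8825/2187
s_9 = 1/3·8825/2187 + 1·2381/729 = 30254/6561
s_10 = 1/3·30254/6561 + 1·8825/2187 = 109679/19683
s_11 = 1/3·109679/19683 + 1·30254/6561 = 381965/59049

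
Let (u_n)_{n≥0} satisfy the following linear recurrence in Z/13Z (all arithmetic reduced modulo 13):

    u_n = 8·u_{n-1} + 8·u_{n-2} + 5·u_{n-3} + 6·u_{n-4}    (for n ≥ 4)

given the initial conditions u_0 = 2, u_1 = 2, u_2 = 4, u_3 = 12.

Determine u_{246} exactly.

u_4 = 8·12 + 8·4 + 5·2 + 6·2 = 7
u_5 = 8·7 + 8·12 + 5·4 + 6·2 = 2
u_6 = 8·2 + 8·7 + 5·12 + 6·4 = 0
u_7 = 8·0 + 8·2 + 5·7 + 6·12 = 6
u_8 = 8·6 + 8·0 + 5·2 + 6·7 = 9
u_9 = 8·9 + 8·6 + 5·0 + 6·2 = 2
u_10 = 8·2 + 8·9 + 5·6 + 6·0 = 1
u_11 = 8·1 + 8·2 + 5·9 + 6·6 = 1
u_12 = 8·1 + 8·1 + 5·2 + 6·9 = 2
u_13 = 8·2 + 8·1 + 5·1 + 6·2 = 2
u_14 = 8·2 + 8·2 + 5·1 + 6·1 = 4
u_15 = 8·4 + 8·2 + 5·2 + 6·1 = 12
(u_12, u_13, u_14, u_15) = (2, 2, 4, 12) = (u_0, u_1, u_2, u_3), so the sequence has period 12.
246 ≡ 6 (mod 12), hence u_246 = u_6 = 0.

0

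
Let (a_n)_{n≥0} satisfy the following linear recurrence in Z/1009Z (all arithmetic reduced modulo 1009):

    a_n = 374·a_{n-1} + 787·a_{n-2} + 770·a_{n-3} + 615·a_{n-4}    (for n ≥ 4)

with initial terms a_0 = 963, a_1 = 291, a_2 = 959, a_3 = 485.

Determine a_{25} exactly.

710

a_4 = 374·485 + 787·959 + 770·291 + 615·963 = 814
a_5 = 374·814 + 787·485 + 770·959 + 615·291 = 225
a_6 = 374·225 + 787·814 + 770·485 + 615·959 = 955
a_7 = 374·955 + 787·225 + 770·814 + 615·485 = 286
a_8 = 374·286 + 787·955 + 770·225 + 615·814 = 747
a_9 = 374·747 + 787·286 + 770·955 + 615·225 = 900
a_10 = 374·900 + 787·747 + 770·286 + 615·955 = 590
a_11 = 374·590 + 787·900 + 770·747 + 615·286 = 55
a_12 = 374·55 + 787·590 + 770·900 + 615·747 = 707
a_13 = 374·707 + 787·55 + 770·590 + 615·900 = 776
a_14 = 374·776 + 787·707 + 770·55 + 615·590 = 673
a_15 = 374·673 + 787·776 + 770·707 + 615·55 = 786
a_16 = 374·786 + 787·673 + 770·776 + 615·707 = 389
a_17 = 374·389 + 787·786 + 770·673 + 615·776 = 831
a_18 = 374·831 + 787·389 + 770·786 + 615·673 = 463
a_19 = 374·463 + 787·831 + 770·389 + 615·786 = 724
a_20 = 374·724 + 787·463 + 770·831 + 615·389 = 762
a_21 = 374·762 + 787·724 + 770·463 + 615·831 = 997
a_22 = 374·997 + 787·762 + 770·724 + 615·463 = 615
a_23 = 374·615 + 787·997 + 770·762 + 615·724 = 397
a_24 = 374·397 + 787·615 + 770·997 + 615·762 = 135
a_25 = 374·135 + 787·397 + 770·615 + 615·997 = 710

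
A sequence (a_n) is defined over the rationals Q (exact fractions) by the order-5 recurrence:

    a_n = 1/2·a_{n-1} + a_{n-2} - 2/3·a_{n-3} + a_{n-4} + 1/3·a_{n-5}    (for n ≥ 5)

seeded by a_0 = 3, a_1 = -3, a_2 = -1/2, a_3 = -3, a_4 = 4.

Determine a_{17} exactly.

a_5 = 1/2·4 + 1·-3 + -2/3·-1/2 + 1·-3 + 1/3·3 = -8/3
a_6 = 1/2·-8/3 + 1·4 + -2/3·-3 + 1·-1/2 + 1/3·-3 = 19/6
a_7 = 1/2·19/6 + 1·-8/3 + -2/3·4 + 1·-3 + 1/3·-1/2 = -83/12
a_8 = 1/2·-83/12 + 1·19/6 + -2/3·-8/3 + 1·4 + 1/3·-3 = 323/72
a_9 = 1/2·323/72 + 1·-83/12 + -2/3·19/6 + 1·-8/3 + 1/3·4 = -1169/144
a_10 = 1/2·-1169/144 + 1·323/72 + -2/3·-83/12 + 1·19/6 + 1/3·-8/3 = 2107/288
a_11 = 1/2·2107/288 + 1·-1169/144 + -2/3·323/72 + 1·-83/12 + 1/3·19/6 = -23003/1728
a_12 = 1/2·-23003/1728 + 1·2107/288 + -2/3·-1169/144 + 1·323/72 + 1/3·-83/12 = 3169/384
a_13 = 1/2·3169/384 + 1·-23003/1728 + -2/3·2107/288 + 1·-1169/144 + 1/3·323/72 = -142979/6912
a_14 = 1/2·-142979/6912 + 1·3169/384 + -2/3·-23003/1728 + 1·2107/288 + 1/3·-1169/144 = 472547/41472
a_15 = 1/2·472547/41472 + 1·-142979/6912 + -2/3·3169/384 + 1·-23003/1728 + 1/3·2107/288 = -2601409/82944
a_16 = 1/2·-2601409/82944 + 1·472547/41472 + -2/3·-142979/6912 + 1·3169/384 + 1/3·-23003/1728 = 2209355/165888
a_17 = 1/2·2209355/165888 + 1·-2601409/82944 + -2/3·472547/41472 + 1·-142979/6912 + 1/3·3169/384 = -50000555/995328

-50000555/995328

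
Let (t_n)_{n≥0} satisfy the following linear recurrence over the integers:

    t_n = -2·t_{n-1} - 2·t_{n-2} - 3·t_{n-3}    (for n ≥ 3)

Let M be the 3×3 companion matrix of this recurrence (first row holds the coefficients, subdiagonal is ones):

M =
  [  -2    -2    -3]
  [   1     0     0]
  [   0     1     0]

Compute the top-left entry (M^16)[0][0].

9496

(M^16)[0][0] is the top entry after applying M 16 times to the unit state (1, 0, 0). Equivalently it is h_{18} for the auxiliary sequence (h_n) obeying the same recurrence with h_2 = 1 and h_i = 0 for 0 ≤ i < 2:
h_3 = -2·1 + -2·0 + -3·0 = -2
h_4 = -2·-2 + -2·1 + -3·0 = 2
h_5 = -2·2 + -2·-2 + -3·1 = -3
h_6 = -2·-3 + -2·2 + -3·-2 = 8
h_7 = -2·8 + -2·-3 + -3·2 = -16
h_8 = -2·-16 + -2·8 + -3·-3 = 25
h_9 = -2·25 + -2·-16 + -3·8 = -42
h_10 = -2·-42 + -2·25 + -3·-16 = 82
h_11 = -2·82 + -2·-42 + -3·25 = -155
h_12 = -2·-155 + -2·82 + -3·-42 = 272
h_13 = -2·272 + -2·-155 + -3·82 = -480
h_14 = -2·-480 + -2·272 + -3·-155 = 881
h_15 = -2·881 + -2·-480 + -3·272 = -1618
h_16 = -2·-1618 + -2·881 + -3·-480 = 2914
h_17 = -2·2914 + -2·-1618 + -3·881 = -5235
h_18 = -2·-5235 + -2·2914 + -3·-1618 = 9496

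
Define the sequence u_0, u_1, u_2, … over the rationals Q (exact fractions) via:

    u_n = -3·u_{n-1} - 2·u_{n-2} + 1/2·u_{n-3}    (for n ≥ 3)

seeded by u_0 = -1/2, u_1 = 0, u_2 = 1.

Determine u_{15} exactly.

u_3 = -3·1 + -2·0 + 1/2·-1/2 = -13/4
u_4 = -3·-13/4 + -2·1 + 1/2·0 = 31/4
u_5 = -3·31/4 + -2·-13/4 + 1/2·1 = -65/4
u_6 = -3·-65/4 + -2·31/4 + 1/2·-13/4 = 253/8
u_7 = -3·253/8 + -2·-65/4 + 1/2·31/4 = -117/2
u_8 = -3·-117/2 + -2·253/8 + 1/2·-65/4 = 833/8
u_9 = -3·833/8 + -2·-117/2 + 1/2·253/8 = -2873/16
u_10 = -3·-2873/16 + -2·833/8 + 1/2·-117/2 = 4819/16
u_11 = -3·4819/16 + -2·-2873/16 + 1/2·833/8 = -3939/8
u_12 = -3·-3939/8 + -2·4819/16 + 1/2·-2873/16 = 25119/32
u_13 = -3·25119/32 + -2·-3939/8 + 1/2·4819/16 = -19513/16
u_14 = -3·-19513/16 + -2·25119/32 + 1/2·-3939/8 = 29481/16
u_15 = -3·29481/16 + -2·-19513/16 + 1/2·25119/32 = -172549/64

-172549/64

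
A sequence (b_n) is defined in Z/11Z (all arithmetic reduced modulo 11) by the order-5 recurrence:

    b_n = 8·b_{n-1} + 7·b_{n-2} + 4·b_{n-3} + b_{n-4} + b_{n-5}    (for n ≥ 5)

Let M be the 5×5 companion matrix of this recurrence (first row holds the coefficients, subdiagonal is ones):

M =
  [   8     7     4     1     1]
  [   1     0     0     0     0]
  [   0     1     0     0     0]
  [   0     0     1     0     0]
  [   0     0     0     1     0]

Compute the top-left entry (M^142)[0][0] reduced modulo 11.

6

(M^142)[0][0] is the top entry after applying M 142 times to the unit state (1, 0, 0, 0, 0). Equivalently it is h_{146} for the auxiliary sequence (h_n) obeying the same recurrence with h_4 = 1 and h_i = 0 for 0 ≤ i < 4:
h_5 = 8·1 + 7·0 + 4·0 + 1·0 + 1·0 = 8
h_6 = 8·8 + 7·1 + 4·0 + 1·0 + 1·0 = 5
h_7 = 8·5 + 7·8 + 4·1 + 1·0 + 1·0 = 1
h_8 = 8·1 + 7·5 + 4·8 + 1·1 + 1·0 = 10
h_9 = 8·10 + 7·1 + 4·5 + 1·8 + 1·1 = 6
h_10 = 8·6 + 7·10 + 4·1 + 1·5 + 1·8 = 3
Continuing the recurrence:
  h_11 = 2;  h_12 = 6;  h_13 = 2;  h_14 = 9;  h_15 = 5;  h_16 = 9
  h_17 = 8;  h_18 = 4;  h_19 = 6;  h_20 = 1;  h_21 = 6;  h_22 = 3
  h_23 = 3;  h_24 = 10;  h_25 = 10;  h_26 = 6;  h_27 = 10;  h_28 = 10
  h_29 = 7;  h_30 = 6;  h_31 = 10;  h_32 = 5;  h_33 = 8;  h_34 = 9
  h_35 = 10;  h_36 = 3;  h_37 = 0;  h_38 = 1;  h_39 = 6;  h_40 = 2
  h_41 = 10;  h_42 = 9;  h_43 = 3;  h_44 = 3;  h_45 = 5;  h_46 = 4
  h_47 = 3;  h_48 = 1;  h_49 = 9;  h_50 = 1;  h_51 = 5;  h_52 = 10
  h_53 = 8;  h_54 = 10;  h_55 = 6;  h_56 = 0;  h_57 = 1;  h_58 = 6
  h_59 = 5;  h_60 = 4;  h_61 = 4;  h_62 = 10;  h_63 = 3;  h_64 = 9
  h_65 = 9;  h_66 = 7;  h_67 = 3;  h_68 = 0;  h_69 = 1;  h_70 = 3
  h_71 = 8;  h_72 = 4;  h_73 = 2;  h_74 = 3;  h_75 = 10;  h_76 = 0
  h_77 = 0;  h_78 = 1;  h_79 = 10;  h_80 = 9;  h_81 = 3;  h_82 = 7
  h_83 = 3;  h_84 = 5;  h_85 = 2;  h_86 = 7;  h_87 = 1;  h_88 = 7
  h_89 = 10;  h_90 = 10;  h_91 = 10;  h_92 = 0;  h_93 = 6;  h_94 = 9
  h_95 = 2;  h_96 = 3;  h_97 = 3;  h_98 = 2;  h_99 = 5;  h_100 = 5
  h_101 = 1;  h_102 = 2;  h_103 = 6;  h_104 = 10;  h_105 = 4;  h_106 = 8
  h_107 = 8;  h_108 = 9;  h_109 = 9;  h_110 = 3;  h_111 = 7;  h_112 = 9
  h_113 = 8;  h_114 = 2;  h_115 = 8;  h_116 = 5;  h_117 = 0;  h_118 = 0
  h_119 = 8;  h_120 = 0;  h_121 = 6;  h_122 = 3;  h_123 = 8;  h_124 = 7
  h_125 = 9;  h_126 = 8;  h_127 = 1;  h_128 = 5;  h_129 = 7;  h_130 = 2
  h_131 = 6;  h_132 = 8;  h_133 = 5;  h_134 = 8;  h_135 = 7;  h_136 = 3
  h_137 = 8;  h_138 = 5;  h_139 = 2;  h_140 = 5;  h_141 = 8;  h_142 = 10
  h_143 = 9;  h_144 = 5
h_145 = 8·5 + 7·9 + 4·10 + 1·8 + 1·5 = 2
h_146 = 8·2 + 7·5 + 4·9 + 1·10 + 1·8 = 6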